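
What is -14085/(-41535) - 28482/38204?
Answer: -7165517/17631146 ≈ -0.40641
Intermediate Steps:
-14085/(-41535) - 28482/38204 = -14085*(-1/41535) - 28482*1/38204 = 313/923 - 14241/19102 = -7165517/17631146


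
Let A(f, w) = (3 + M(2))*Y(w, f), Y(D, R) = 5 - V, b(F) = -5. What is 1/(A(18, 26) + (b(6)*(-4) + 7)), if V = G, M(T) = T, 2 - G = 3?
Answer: 1/57 ≈ 0.017544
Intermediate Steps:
G = -1 (G = 2 - 1*3 = 2 - 3 = -1)
V = -1
Y(D, R) = 6 (Y(D, R) = 5 - 1*(-1) = 5 + 1 = 6)
A(f, w) = 30 (A(f, w) = (3 + 2)*6 = 5*6 = 30)
1/(A(18, 26) + (b(6)*(-4) + 7)) = 1/(30 + (-5*(-4) + 7)) = 1/(30 + (20 + 7)) = 1/(30 + 27) = 1/57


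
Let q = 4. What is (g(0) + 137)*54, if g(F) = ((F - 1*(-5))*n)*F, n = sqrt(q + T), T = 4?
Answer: 7398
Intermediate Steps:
n = 2*sqrt(2) (n = sqrt(4 + 4) = sqrt(8) = 2*sqrt(2) ≈ 2.8284)
g(F) = 2*F*sqrt(2)*(5 + F) (g(F) = ((F - 1*(-5))*(2*sqrt(2)))*F = ((F + 5)*(2*sqrt(2)))*F = ((5 + F)*(2*sqrt(2)))*F = (2*sqrt(2)*(5 + F))*F = 2*F*sqrt(2)*(5 + F))
(g(0) + 137)*54 = (2*0*sqrt(2)*(5 + 0) + 137)*54 = (2*0*sqrt(2)*5 + 137)*54 = (0 + 137)*54 = 137*54 = 7398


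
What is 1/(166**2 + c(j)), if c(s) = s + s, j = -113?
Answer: 1/27330 ≈ 3.6590e-5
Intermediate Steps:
c(s) = 2*s
1/(166**2 + c(j)) = 1/(166**2 + 2*(-113)) = 1/(27556 - 226) = 1/27330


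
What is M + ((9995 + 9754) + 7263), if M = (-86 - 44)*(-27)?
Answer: 30522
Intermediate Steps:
M = 3510 (M = -130*(-27) = 3510)
M + ((9995 + 9754) + 7263) = 3510 + ((9995 + 9754) + 7263) = 3510 + (19749 + 7263) = 3510 + 27012 = 30522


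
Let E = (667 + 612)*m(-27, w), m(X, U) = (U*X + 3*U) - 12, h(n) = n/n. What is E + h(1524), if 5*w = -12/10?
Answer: -199499/25 ≈ -7980.0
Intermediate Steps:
w = -6/25 (w = (-12/10)/5 = (-12*1/10)/5 = (1/5)*(-6/5) = -6/25 ≈ -0.24000)
h(n) = 1
m(X, U) = -12 + 3*U + U*X (m(X, U) = (3*U + U*X) - 12 = -12 + 3*U + U*X)
E = -199524/25 (E = (667 + 612)*(-12 + 3*(-6/25) - 6/25*(-27)) = 1279*(-12 - 18/25 + 162/25) = 1279*(-156/25) = -199524/25 ≈ -7981.0)
E + h(1524) = -199524/25 + 1 = -199499/25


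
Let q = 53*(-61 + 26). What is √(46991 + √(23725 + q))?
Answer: √(46991 + 27*√30) ≈ 217.11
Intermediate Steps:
q = -1855 (q = 53*(-35) = -1855)
√(46991 + √(23725 + q)) = √(46991 + √(23725 - 1855)) = √(46991 + √21870) = √(46991 + 27*√30)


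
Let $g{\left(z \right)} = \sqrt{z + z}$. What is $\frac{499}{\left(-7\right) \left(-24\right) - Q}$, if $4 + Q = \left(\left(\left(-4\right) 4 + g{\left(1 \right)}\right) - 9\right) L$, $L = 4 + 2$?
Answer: $\frac{80339}{51806} + \frac{1497 \sqrt{2}}{51806} \approx 1.5916$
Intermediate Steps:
$L = 6$
$g{\left(z \right)} = \sqrt{2} \sqrt{z}$ ($g{\left(z \right)} = \sqrt{2 z} = \sqrt{2} \sqrt{z}$)
$Q = -154 + 6 \sqrt{2}$ ($Q = -4 + \left(\left(\left(-4\right) 4 + \sqrt{2} \sqrt{1}\right) - 9\right) 6 = -4 + \left(\left(-16 + \sqrt{2} \cdot 1\right) - 9\right) 6 = -4 + \left(\left(-16 + \sqrt{2}\right) - 9\right) 6 = -4 + \left(-25 + \sqrt{2}\right) 6 = -4 - \left(150 - 6 \sqrt{2}\right) = -154 + 6 \sqrt{2} \approx -145.51$)
$\frac{499}{\left(-7\right) \left(-24\right) - Q} = \frac{499}{\left(-7\right) \left(-24\right) - \left(-154 + 6 \sqrt{2}\right)} = \frac{499}{168 + \left(154 - 6 \sqrt{2}\right)} = \frac{499}{322 - 6 \sqrt{2}}$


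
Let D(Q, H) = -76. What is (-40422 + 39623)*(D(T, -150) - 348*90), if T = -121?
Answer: 25085404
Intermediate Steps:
(-40422 + 39623)*(D(T, -150) - 348*90) = (-40422 + 39623)*(-76 - 348*90) = -799*(-76 - 31320) = -799*(-31396) = 25085404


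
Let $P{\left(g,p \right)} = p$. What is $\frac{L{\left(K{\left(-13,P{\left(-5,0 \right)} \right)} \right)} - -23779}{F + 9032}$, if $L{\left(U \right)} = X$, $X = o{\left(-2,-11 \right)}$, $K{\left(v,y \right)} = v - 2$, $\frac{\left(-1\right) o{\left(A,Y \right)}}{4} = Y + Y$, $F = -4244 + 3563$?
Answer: $\frac{23867}{8351} \approx 2.858$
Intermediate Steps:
$F = -681$
$o{\left(A,Y \right)} = - 8 Y$ ($o{\left(A,Y \right)} = - 4 \left(Y + Y\right) = - 4 \cdot 2 Y = - 8 Y$)
$K{\left(v,y \right)} = -2 + v$
$X = 88$ ($X = \left(-8\right) \left(-11\right) = 88$)
$L{\left(U \right)} = 88$
$\frac{L{\left(K{\left(-13,P{\left(-5,0 \right)} \right)} \right)} - -23779}{F + 9032} = \frac{88 - -23779}{-681 + 9032} = \frac{88 + 23779}{8351} = 23867 \cdot \frac{1}{8351} = \frac{23867}{8351}$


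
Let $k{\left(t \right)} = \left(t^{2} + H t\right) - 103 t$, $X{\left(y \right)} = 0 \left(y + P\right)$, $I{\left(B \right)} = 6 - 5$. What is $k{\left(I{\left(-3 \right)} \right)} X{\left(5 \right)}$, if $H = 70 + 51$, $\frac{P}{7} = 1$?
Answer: $0$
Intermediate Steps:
$P = 7$ ($P = 7 \cdot 1 = 7$)
$I{\left(B \right)} = 1$
$X{\left(y \right)} = 0$ ($X{\left(y \right)} = 0 \left(y + 7\right) = 0 \left(7 + y\right) = 0$)
$H = 121$
$k{\left(t \right)} = t^{2} + 18 t$ ($k{\left(t \right)} = \left(t^{2} + 121 t\right) - 103 t = t^{2} + 18 t$)
$k{\left(I{\left(-3 \right)} \right)} X{\left(5 \right)} = 1 \left(18 + 1\right) 0 = 1 \cdot 19 \cdot 0 = 19 \cdot 0 = 0$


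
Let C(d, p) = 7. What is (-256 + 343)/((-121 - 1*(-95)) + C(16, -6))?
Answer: -87/19 ≈ -4.5789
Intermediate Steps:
(-256 + 343)/((-121 - 1*(-95)) + C(16, -6)) = (-256 + 343)/((-121 - 1*(-95)) + 7) = 87/((-121 + 95) + 7) = 87/(-26 + 7) = 87/(-19) = 87*(-1/19) = -87/19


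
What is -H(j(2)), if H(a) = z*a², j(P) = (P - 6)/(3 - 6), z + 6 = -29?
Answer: 560/9 ≈ 62.222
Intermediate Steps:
z = -35 (z = -6 - 29 = -35)
j(P) = 2 - P/3 (j(P) = (-6 + P)/(-3) = (-6 + P)*(-⅓) = 2 - P/3)
H(a) = -35*a²
-H(j(2)) = -(-35)*(2 - ⅓*2)² = -(-35)*(2 - ⅔)² = -(-35)*(4/3)² = -(-35)*16/9 = -1*(-560/9) = 560/9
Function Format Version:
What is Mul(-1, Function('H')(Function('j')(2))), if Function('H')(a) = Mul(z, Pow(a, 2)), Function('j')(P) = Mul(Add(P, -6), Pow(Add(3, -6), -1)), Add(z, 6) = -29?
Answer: Rational(560, 9) ≈ 62.222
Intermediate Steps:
z = -35 (z = Add(-6, -29) = -35)
Function('j')(P) = Add(2, Mul(Rational(-1, 3), P)) (Function('j')(P) = Mul(Add(-6, P), Pow(-3, -1)) = Mul(Add(-6, P), Rational(-1, 3)) = Add(2, Mul(Rational(-1, 3), P)))
Function('H')(a) = Mul(-35, Pow(a, 2))
Mul(-1, Function('H')(Function('j')(2))) = Mul(-1, Mul(-35, Pow(Add(2, Mul(Rational(-1, 3), 2)), 2))) = Mul(-1, Mul(-35, Pow(Add(2, Rational(-2, 3)), 2))) = Mul(-1, Mul(-35, Pow(Rational(4, 3), 2))) = Mul(-1, Mul(-35, Rational(16, 9))) = Mul(-1, Rational(-560, 9)) = Rational(560, 9)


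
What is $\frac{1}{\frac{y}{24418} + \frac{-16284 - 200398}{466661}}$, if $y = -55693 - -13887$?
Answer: $- \frac{5697464149}{12400085421} \approx -0.45947$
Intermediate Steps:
$y = -41806$ ($y = -55693 + 13887 = -41806$)
$\frac{1}{\frac{y}{24418} + \frac{-16284 - 200398}{466661}} = \frac{1}{- \frac{41806}{24418} + \frac{-16284 - 200398}{466661}} = \frac{1}{\left(-41806\right) \frac{1}{24418} - \frac{216682}{466661}} = \frac{1}{- \frac{20903}{12209} - \frac{216682}{466661}} = \frac{1}{- \frac{12400085421}{5697464149}} = - \frac{5697464149}{12400085421}$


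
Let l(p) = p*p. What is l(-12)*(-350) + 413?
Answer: -49987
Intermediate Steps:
l(p) = p²
l(-12)*(-350) + 413 = (-12)²*(-350) + 413 = 144*(-350) + 413 = -50400 + 413 = -49987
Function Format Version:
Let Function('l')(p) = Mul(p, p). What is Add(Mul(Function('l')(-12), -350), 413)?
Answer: -49987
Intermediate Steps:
Function('l')(p) = Pow(p, 2)
Add(Mul(Function('l')(-12), -350), 413) = Add(Mul(Pow(-12, 2), -350), 413) = Add(Mul(144, -350), 413) = Add(-50400, 413) = -49987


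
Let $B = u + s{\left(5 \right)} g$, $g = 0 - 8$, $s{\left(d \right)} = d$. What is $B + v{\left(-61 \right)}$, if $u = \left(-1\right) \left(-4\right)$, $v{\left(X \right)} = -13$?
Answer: $-49$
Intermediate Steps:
$g = -8$ ($g = 0 - 8 = -8$)
$u = 4$
$B = -36$ ($B = 4 + 5 \left(-8\right) = 4 - 40 = -36$)
$B + v{\left(-61 \right)} = -36 - 13 = -49$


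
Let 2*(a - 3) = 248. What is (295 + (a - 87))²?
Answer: 112225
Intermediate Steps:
a = 127 (a = 3 + (½)*248 = 3 + 124 = 127)
(295 + (a - 87))² = (295 + (127 - 87))² = (295 + 40)² = 335² = 112225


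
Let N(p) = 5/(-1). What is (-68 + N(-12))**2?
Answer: 5329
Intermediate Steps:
N(p) = -5 (N(p) = 5*(-1) = -5)
(-68 + N(-12))**2 = (-68 - 5)**2 = (-73)**2 = 5329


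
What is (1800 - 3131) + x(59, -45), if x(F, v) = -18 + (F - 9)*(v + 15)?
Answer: -2849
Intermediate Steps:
x(F, v) = -18 + (-9 + F)*(15 + v)
(1800 - 3131) + x(59, -45) = (1800 - 3131) + (-153 - 9*(-45) + 15*59 + 59*(-45)) = -1331 + (-153 + 405 + 885 - 2655) = -1331 - 1518 = -2849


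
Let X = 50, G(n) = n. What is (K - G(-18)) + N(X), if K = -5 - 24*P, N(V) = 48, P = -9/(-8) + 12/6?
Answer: -14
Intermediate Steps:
P = 25/8 (P = -9*(-⅛) + 12*(⅙) = 9/8 + 2 = 25/8 ≈ 3.1250)
K = -80 (K = -5 - 24*25/8 = -5 - 75 = -80)
(K - G(-18)) + N(X) = (-80 - 1*(-18)) + 48 = (-80 + 18) + 48 = -62 + 48 = -14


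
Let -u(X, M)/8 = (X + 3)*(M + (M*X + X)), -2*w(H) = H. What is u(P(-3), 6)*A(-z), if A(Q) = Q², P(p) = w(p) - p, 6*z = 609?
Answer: -46360125/2 ≈ -2.3180e+7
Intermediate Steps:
z = 203/2 (z = (⅙)*609 = 203/2 ≈ 101.50)
w(H) = -H/2
P(p) = -3*p/2 (P(p) = -p/2 - p = -3*p/2)
u(X, M) = -8*(3 + X)*(M + X + M*X) (u(X, M) = -8*(X + 3)*(M + (M*X + X)) = -8*(3 + X)*(M + (X + M*X)) = -8*(3 + X)*(M + X + M*X))
u(P(-3), 6)*A(-z) = (-24*6 - (-36)*(-3) - 8*(-3/2*(-3))² - 32*6*(-3/2*(-3)) - 8*6*(-3/2*(-3))²)*(-1*203/2)² = (-144 - 24*9/2 - 8*(9/2)² - 32*6*9/2 - 8*6*(9/2)²)*(-203/2)² = (-144 - 108 - 8*81/4 - 864 - 8*6*81/4)*(41209/4) = (-144 - 108 - 162 - 864 - 972)*(41209/4) = -2250*41209/4 = -46360125/2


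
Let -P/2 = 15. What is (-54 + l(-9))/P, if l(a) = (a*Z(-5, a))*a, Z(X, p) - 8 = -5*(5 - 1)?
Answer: 171/5 ≈ 34.200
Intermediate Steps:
P = -30 (P = -2*15 = -30)
Z(X, p) = -12 (Z(X, p) = 8 - 5*(5 - 1) = 8 - 5*4 = 8 - 20 = -12)
l(a) = -12*a² (l(a) = (a*(-12))*a = (-12*a)*a = -12*a²)
(-54 + l(-9))/P = (-54 - 12*(-9)²)/(-30) = -(-54 - 12*81)/30 = -(-54 - 972)/30 = -1/30*(-1026) = 171/5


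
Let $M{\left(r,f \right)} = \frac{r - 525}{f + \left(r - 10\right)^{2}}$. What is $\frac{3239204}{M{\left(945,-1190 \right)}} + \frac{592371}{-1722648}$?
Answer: $\frac{81192375652084115}{12058536} \approx 6.7332 \cdot 10^{9}$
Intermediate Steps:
$M{\left(r,f \right)} = \frac{-525 + r}{f + \left(-10 + r\right)^{2}}$
$\frac{3239204}{M{\left(945,-1190 \right)}} + \frac{592371}{-1722648} = \frac{3239204}{\frac{1}{-1190 + \left(-10 + 945\right)^{2}} \left(-525 + 945\right)} + \frac{592371}{-1722648} = \frac{3239204}{\frac{1}{-1190 + 935^{2}} \cdot 420} + 592371 \left(- \frac{1}{1722648}\right) = \frac{3239204}{\frac{1}{-1190 + 874225} \cdot 420} - \frac{197457}{574216} = \frac{3239204}{\frac{1}{873035} \cdot 420} - \frac{197457}{574216} = \frac{3239204}{\frac{84}{174607}} - \frac{197457}{574216} = 3239204 \cdot \frac{174607}{84} - \frac{197457}{574216} = \frac{141396923207}{21} - \frac{197457}{574216} = \frac{81192375652084115}{12058536}$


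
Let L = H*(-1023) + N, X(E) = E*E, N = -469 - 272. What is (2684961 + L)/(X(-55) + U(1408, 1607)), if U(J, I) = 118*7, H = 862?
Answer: 1802394/3851 ≈ 468.03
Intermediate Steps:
N = -741
X(E) = E²
U(J, I) = 826
L = -882567 (L = 862*(-1023) - 741 = -881826 - 741 = -882567)
(2684961 + L)/(X(-55) + U(1408, 1607)) = (2684961 - 882567)/((-55)² + 826) = 1802394/(3025 + 826) = 1802394/3851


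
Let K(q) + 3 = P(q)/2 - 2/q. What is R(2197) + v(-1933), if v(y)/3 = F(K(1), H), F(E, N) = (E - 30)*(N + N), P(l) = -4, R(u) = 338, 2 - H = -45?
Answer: -10096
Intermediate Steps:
H = 47 (H = 2 - 1*(-45) = 2 + 45 = 47)
K(q) = -5 - 2/q (K(q) = -3 + (-4/2 - 2/q) = -3 + (-4*½ - 2/q) = -3 + (-2 - 2/q) = -5 - 2/q)
F(E, N) = 2*N*(-30 + E) (F(E, N) = (-30 + E)*(2*N) = 2*N*(-30 + E))
v(y) = -10434 (v(y) = 3*(2*47*(-30 + (-5 - 2/1))) = 3*(2*47*(-30 + (-5 - 2*1))) = 3*(2*47*(-30 + (-5 - 2))) = 3*(2*47*(-30 - 7)) = 3*(2*47*(-37)) = 3*(-3478) = -10434)
R(2197) + v(-1933) = 338 - 10434 = -10096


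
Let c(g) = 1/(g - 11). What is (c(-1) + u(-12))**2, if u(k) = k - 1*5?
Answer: 42025/144 ≈ 291.84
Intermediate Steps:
c(g) = 1/(-11 + g)
u(k) = -5 + k (u(k) = k - 5 = -5 + k)
(c(-1) + u(-12))**2 = (1/(-11 - 1) + (-5 - 12))**2 = (1/(-12) - 17)**2 = (-1/12 - 17)**2 = (-205/12)**2 = 42025/144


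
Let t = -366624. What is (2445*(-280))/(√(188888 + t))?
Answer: 171150*I*√44434/22217 ≈ 1623.9*I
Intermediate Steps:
(2445*(-280))/(√(188888 + t)) = (2445*(-280))/(√(188888 - 366624)) = -684600*(-I*√44434/88868) = -(-171150)*I*√44434/22217 = 171150*I*√44434/22217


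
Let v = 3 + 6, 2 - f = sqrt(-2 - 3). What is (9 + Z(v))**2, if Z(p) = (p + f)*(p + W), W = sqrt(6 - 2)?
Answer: 16295 - 2860*I*sqrt(5) ≈ 16295.0 - 6395.2*I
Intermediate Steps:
W = 2 (W = sqrt(4) = 2)
f = 2 - I*sqrt(5) (f = 2 - sqrt(-2 - 3) = 2 - sqrt(-5) = 2 - I*sqrt(5) ≈ 2.0 - 2.2361*I)
v = 9
Z(p) = (2 + p)*(2 + p - I*sqrt(5)) (Z(p) = (p + (2 - I*sqrt(5)))*(p + 2) = (2 + p - I*sqrt(5))*(2 + p) = (2 + p)*(2 + p - I*sqrt(5)))
(9 + Z(v))**2 = (9 + (4 + 9**2 + 4*9 - 2*I*sqrt(5) - 1*I*9*sqrt(5)))**2 = (9 + (4 + 81 + 36 - 2*I*sqrt(5) - 9*I*sqrt(5)))**2 = (9 + (121 - 11*I*sqrt(5)))**2 = (130 - 11*I*sqrt(5))**2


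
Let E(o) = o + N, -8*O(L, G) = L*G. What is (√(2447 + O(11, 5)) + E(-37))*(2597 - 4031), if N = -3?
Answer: 57360 - 6453*√482/2 ≈ -13476.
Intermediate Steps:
O(L, G) = -G*L/8 (O(L, G) = -L*G/8 = -G*L/8)
E(o) = -3 + o (E(o) = o - 3 = -3 + o)
(√(2447 + O(11, 5)) + E(-37))*(2597 - 4031) = (√(2447 - ⅛*5*11) + (-3 - 37))*(2597 - 4031) = (√(2447 - 55/8) - 40)*(-1434) = (√(19521/8) - 40)*(-1434) = (9*√482/4 - 40)*(-1434) = (-40 + 9*√482/4)*(-1434) = 57360 - 6453*√482/2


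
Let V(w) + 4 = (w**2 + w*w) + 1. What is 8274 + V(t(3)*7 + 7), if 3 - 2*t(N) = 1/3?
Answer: 79241/9 ≈ 8804.6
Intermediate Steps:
t(N) = 4/3 (t(N) = 3/2 - 1/2/3 = 3/2 - 1/2*1/3 = 3/2 - 1/6 = 4/3)
V(w) = -3 + 2*w**2 (V(w) = -4 + ((w**2 + w*w) + 1) = -4 + ((w**2 + w**2) + 1) = -4 + (2*w**2 + 1) = -4 + (1 + 2*w**2) = -3 + 2*w**2)
8274 + V(t(3)*7 + 7) = 8274 + (-3 + 2*((4/3)*7 + 7)**2) = 8274 + (-3 + 2*(28/3 + 7)**2) = 8274 + (-3 + 2*(49/3)**2) = 8274 + (-3 + 2*(2401/9)) = 8274 + (-3 + 4802/9) = 8274 + 4775/9 = 79241/9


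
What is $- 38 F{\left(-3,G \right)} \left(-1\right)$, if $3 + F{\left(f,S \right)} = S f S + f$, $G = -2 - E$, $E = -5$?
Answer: $-1254$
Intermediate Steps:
$G = 3$ ($G = -2 - -5 = -2 + 5 = 3$)
$F{\left(f,S \right)} = -3 + f + f S^{2}$ ($F{\left(f,S \right)} = -3 + \left(S f S + f\right) = -3 + \left(f S^{2} + f\right) = -3 + \left(f + f S^{2}\right) = -3 + f + f S^{2}$)
$- 38 F{\left(-3,G \right)} \left(-1\right) = - 38 \left(-3 - 3 - 3 \cdot 3^{2}\right) \left(-1\right) = - 38 \left(-3 - 3 - 27\right) \left(-1\right) = \left(-38\right) \left(-33\right) \left(-1\right) = 1254 \left(-1\right) = -1254$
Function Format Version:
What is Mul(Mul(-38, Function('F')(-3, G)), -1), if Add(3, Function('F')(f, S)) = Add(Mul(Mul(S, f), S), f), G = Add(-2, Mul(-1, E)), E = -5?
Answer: -1254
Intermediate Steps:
G = 3 (G = Add(-2, Mul(-1, -5)) = Add(-2, 5) = 3)
Function('F')(f, S) = Add(-3, f, Mul(f, Pow(S, 2))) (Function('F')(f, S) = Add(-3, Add(Mul(Mul(S, f), S), f)) = Add(-3, Add(Mul(f, Pow(S, 2)), f)) = Add(-3, Add(f, Mul(f, Pow(S, 2)))) = Add(-3, f, Mul(f, Pow(S, 2))))
Mul(Mul(-38, Function('F')(-3, G)), -1) = Mul(Mul(-38, Add(-3, -3, Mul(-3, Pow(3, 2)))), -1) = Mul(Mul(-38, Add(-3, -3, Mul(-3, 9))), -1) = Mul(Mul(-38, Add(-3, -3, -27)), -1) = Mul(Mul(-38, -33), -1) = Mul(1254, -1) = -1254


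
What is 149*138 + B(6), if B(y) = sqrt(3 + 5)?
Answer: 20562 + 2*sqrt(2) ≈ 20565.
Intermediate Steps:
B(y) = 2*sqrt(2) (B(y) = sqrt(8) = 2*sqrt(2))
149*138 + B(6) = 149*138 + 2*sqrt(2) = 20562 + 2*sqrt(2)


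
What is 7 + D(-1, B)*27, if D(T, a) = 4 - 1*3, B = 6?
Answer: 34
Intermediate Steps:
D(T, a) = 1 (D(T, a) = 4 - 3 = 1)
7 + D(-1, B)*27 = 7 + 1*27 = 7 + 27 = 34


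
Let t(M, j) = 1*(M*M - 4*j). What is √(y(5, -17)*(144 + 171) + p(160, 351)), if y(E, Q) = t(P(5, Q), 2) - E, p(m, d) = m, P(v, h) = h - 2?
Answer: 2*√27445 ≈ 331.33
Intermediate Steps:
P(v, h) = -2 + h
t(M, j) = M² - 4*j (t(M, j) = 1*(M² - 4*j) = M² - 4*j)
y(E, Q) = -8 + (-2 + Q)² - E (y(E, Q) = ((-2 + Q)² - 4*2) - E = ((-2 + Q)² - 8) - E = (-8 + (-2 + Q)²) - E = -8 + (-2 + Q)² - E)
√(y(5, -17)*(144 + 171) + p(160, 351)) = √((-8 + (-2 - 17)² - 1*5)*(144 + 171) + 160) = √((-8 + (-19)² - 5)*315 + 160) = √((-8 + 361 - 5)*315 + 160) = √(348*315 + 160) = √(109620 + 160) = √109780 = 2*√27445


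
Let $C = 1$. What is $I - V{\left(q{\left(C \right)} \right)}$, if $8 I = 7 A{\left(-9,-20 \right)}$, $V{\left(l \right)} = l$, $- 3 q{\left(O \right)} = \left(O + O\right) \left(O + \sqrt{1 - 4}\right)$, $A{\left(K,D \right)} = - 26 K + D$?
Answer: $\frac{2255}{12} + \frac{2 i \sqrt{3}}{3} \approx 187.92 + 1.1547 i$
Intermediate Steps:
$A{\left(K,D \right)} = D - 26 K$
$q{\left(O \right)} = - \frac{2 O \left(O + i \sqrt{3}\right)}{3}$ ($q{\left(O \right)} = - \frac{\left(O + O\right) \left(O + \sqrt{1 - 4}\right)}{3} = - \frac{2 O \left(O + \sqrt{-3}\right)}{3} = - \frac{2 O \left(O + i \sqrt{3}\right)}{3}$)
$I = \frac{749}{4}$ ($I = \frac{7 \left(-20 - -234\right)}{8} = \frac{7 \left(-20 + 234\right)}{8} = \frac{7 \cdot 214}{8} = \frac{1}{8} \cdot 1498 = \frac{749}{4} \approx 187.25$)
$I - V{\left(q{\left(C \right)} \right)} = \frac{749}{4} - \left(- \frac{2}{3}\right) 1 \left(1 + i \sqrt{3}\right) = \frac{749}{4} - \left(- \frac{2}{3} - \frac{2 i \sqrt{3}}{3}\right) = \frac{749}{4} + \left(\frac{2}{3} + \frac{2 i \sqrt{3}}{3}\right) = \frac{2255}{12} + \frac{2 i \sqrt{3}}{3}$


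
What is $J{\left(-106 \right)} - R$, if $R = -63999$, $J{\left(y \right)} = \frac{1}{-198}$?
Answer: $\frac{12671801}{198} \approx 63999.0$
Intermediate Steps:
$J{\left(y \right)} = - \frac{1}{198}$
$J{\left(-106 \right)} - R = - \frac{1}{198} - -63999 = - \frac{1}{198} + 63999 = \frac{12671801}{198}$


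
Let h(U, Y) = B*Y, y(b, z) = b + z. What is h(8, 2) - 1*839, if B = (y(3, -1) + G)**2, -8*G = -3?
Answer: -26487/32 ≈ -827.72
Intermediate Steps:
G = 3/8 (G = -1/8*(-3) = 3/8 ≈ 0.37500)
B = 361/64 (B = ((3 - 1) + 3/8)**2 = (2 + 3/8)**2 = (19/8)**2 = 361/64 ≈ 5.6406)
h(U, Y) = 361*Y/64
h(8, 2) - 1*839 = (361/64)*2 - 1*839 = 361/32 - 839 = -26487/32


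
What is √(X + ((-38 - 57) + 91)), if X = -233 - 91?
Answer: 2*I*√82 ≈ 18.111*I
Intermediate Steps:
X = -324
√(X + ((-38 - 57) + 91)) = √(-324 + ((-38 - 57) + 91)) = √(-324 + (-95 + 91)) = √(-324 - 4) = √(-328) = 2*I*√82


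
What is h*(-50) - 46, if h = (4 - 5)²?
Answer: -96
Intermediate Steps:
h = 1 (h = (-1)² = 1)
h*(-50) - 46 = 1*(-50) - 46 = -50 - 46 = -96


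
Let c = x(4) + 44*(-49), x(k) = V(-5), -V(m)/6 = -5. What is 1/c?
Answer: -1/2126 ≈ -0.00047037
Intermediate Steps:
V(m) = 30 (V(m) = -6*(-5) = 30)
x(k) = 30
c = -2126 (c = 30 + 44*(-49) = 30 - 2156 = -2126)
1/c = 1/(-2126) = -1/2126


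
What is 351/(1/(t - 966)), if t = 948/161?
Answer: -54256878/161 ≈ -3.3700e+5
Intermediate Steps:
t = 948/161 (t = 948*(1/161) = 948/161 ≈ 5.8882)
351/(1/(t - 966)) = 351/(1/(948/161 - 966)) = 351/(1/(-154578/161)) = 351/(-161/154578) = 351*(-154578/161) = -54256878/161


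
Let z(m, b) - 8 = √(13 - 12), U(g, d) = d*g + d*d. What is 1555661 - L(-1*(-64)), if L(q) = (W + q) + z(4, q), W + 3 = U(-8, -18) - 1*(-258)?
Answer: 1554865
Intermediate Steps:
U(g, d) = d² + d*g (U(g, d) = d*g + d² = d² + d*g)
z(m, b) = 9 (z(m, b) = 8 + √(13 - 12) = 8 + √1 = 8 + 1 = 9)
W = 723 (W = -3 + (-18*(-18 - 8) - 1*(-258)) = -3 + (-18*(-26) + 258) = -3 + (468 + 258) = -3 + 726 = 723)
L(q) = 732 + q (L(q) = (723 + q) + 9 = 732 + q)
1555661 - L(-1*(-64)) = 1555661 - (732 - 1*(-64)) = 1555661 - (732 + 64) = 1555661 - 1*796 = 1555661 - 796 = 1554865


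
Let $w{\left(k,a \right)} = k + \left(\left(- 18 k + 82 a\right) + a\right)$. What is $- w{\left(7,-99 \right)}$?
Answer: $8336$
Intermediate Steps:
$w{\left(k,a \right)} = - 17 k + 83 a$ ($w{\left(k,a \right)} = k + \left(- 18 k + 83 a\right) = - 17 k + 83 a$)
$- w{\left(7,-99 \right)} = - (\left(-17\right) 7 + 83 \left(-99\right)) = - (-119 - 8217) = \left(-1\right) \left(-8336\right) = 8336$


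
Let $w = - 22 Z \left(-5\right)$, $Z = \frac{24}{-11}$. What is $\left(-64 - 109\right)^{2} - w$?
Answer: $30169$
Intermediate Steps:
$Z = - \frac{24}{11}$ ($Z = 24 \left(- \frac{1}{11}\right) = - \frac{24}{11} \approx -2.1818$)
$w = -240$ ($w = \left(-22\right) \left(- \frac{24}{11}\right) \left(-5\right) = 48 \left(-5\right) = -240$)
$\left(-64 - 109\right)^{2} - w = \left(-64 - 109\right)^{2} - -240 = \left(-173\right)^{2} + 240 = 29929 + 240 = 30169$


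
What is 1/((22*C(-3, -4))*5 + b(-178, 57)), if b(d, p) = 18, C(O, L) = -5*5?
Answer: -1/2732 ≈ -0.00036603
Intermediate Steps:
C(O, L) = -25
1/((22*C(-3, -4))*5 + b(-178, 57)) = 1/((22*(-25))*5 + 18) = 1/(-550*5 + 18) = 1/(-2750 + 18) = 1/(-2732) = -1/2732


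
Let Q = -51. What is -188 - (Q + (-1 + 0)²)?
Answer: -138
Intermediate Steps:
-188 - (Q + (-1 + 0)²) = -188 - (-51 + (-1 + 0)²) = -188 - (-51 + (-1)²) = -188 - (-51 + 1) = -188 - 1*(-50) = -188 + 50 = -138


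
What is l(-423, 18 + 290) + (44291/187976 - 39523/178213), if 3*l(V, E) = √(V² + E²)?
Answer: 463856535/33499766888 + √273793/3 ≈ 174.43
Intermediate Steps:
l(V, E) = √(E² + V²)/3 (l(V, E) = √(V² + E²)/3 = √(E² + V²)/3)
l(-423, 18 + 290) + (44291/187976 - 39523/178213) = √((18 + 290)² + (-423)²)/3 + (44291/187976 - 39523/178213) = √(308² + 178929)/3 + (44291*(1/187976) - 39523*1/178213) = √(94864 + 178929)/3 + (44291/187976 - 39523/178213) = √273793/3 + 463856535/33499766888 = 463856535/33499766888 + √273793/3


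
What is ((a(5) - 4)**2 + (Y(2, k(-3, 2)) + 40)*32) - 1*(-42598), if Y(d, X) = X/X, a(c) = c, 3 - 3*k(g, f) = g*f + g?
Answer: 43911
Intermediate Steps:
k(g, f) = 1 - g/3 - f*g/3 (k(g, f) = 1 - (g*f + g)/3 = 1 - (f*g + g)/3 = 1 - (g + f*g)/3 = 1 + (-g/3 - f*g/3) = 1 - g/3 - f*g/3)
Y(d, X) = 1
((a(5) - 4)**2 + (Y(2, k(-3, 2)) + 40)*32) - 1*(-42598) = ((5 - 4)**2 + (1 + 40)*32) - 1*(-42598) = (1**2 + 41*32) + 42598 = (1 + 1312) + 42598 = 1313 + 42598 = 43911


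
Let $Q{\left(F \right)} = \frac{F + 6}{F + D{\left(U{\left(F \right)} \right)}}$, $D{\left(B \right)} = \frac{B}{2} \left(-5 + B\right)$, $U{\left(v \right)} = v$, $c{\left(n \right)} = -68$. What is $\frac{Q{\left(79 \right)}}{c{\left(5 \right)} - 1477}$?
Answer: $- \frac{17}{927618} \approx -1.8327 \cdot 10^{-5}$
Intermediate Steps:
$D{\left(B \right)} = \frac{B \left(-5 + B\right)}{2}$ ($D{\left(B \right)} = B \frac{1}{2} \left(-5 + B\right) = \frac{B}{2} \left(-5 + B\right) = \frac{B \left(-5 + B\right)}{2}$)
$Q{\left(F \right)} = \frac{6 + F}{F + \frac{F \left(-5 + F\right)}{2}}$ ($Q{\left(F \right)} = \frac{F + 6}{F + \frac{F \left(-5 + F\right)}{2}} = \frac{6 + F}{F + \frac{F \left(-5 + F\right)}{2}}$)
$\frac{Q{\left(79 \right)}}{c{\left(5 \right)} - 1477} = \frac{2 \cdot \frac{1}{79} \frac{1}{-3 + 79} \left(6 + 79\right)}{-68 - 1477} = \frac{2 \cdot \frac{1}{79} \cdot \frac{1}{76} \cdot 85}{-1545} = 2 \cdot \frac{1}{79} \cdot \frac{1}{76} \cdot 85 \left(- \frac{1}{1545}\right) = \frac{85}{3002} \left(- \frac{1}{1545}\right) = - \frac{17}{927618}$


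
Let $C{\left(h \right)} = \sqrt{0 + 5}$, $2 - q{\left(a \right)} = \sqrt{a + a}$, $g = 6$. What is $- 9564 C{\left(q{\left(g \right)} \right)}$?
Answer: $- 9564 \sqrt{5} \approx -21386.0$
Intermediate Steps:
$q{\left(a \right)} = 2 - \sqrt{2} \sqrt{a}$ ($q{\left(a \right)} = 2 - \sqrt{a + a} = 2 - \sqrt{2 a} = 2 - \sqrt{2} \sqrt{a}$)
$C{\left(h \right)} = \sqrt{5}$
$- 9564 C{\left(q{\left(g \right)} \right)} = - 9564 \sqrt{5}$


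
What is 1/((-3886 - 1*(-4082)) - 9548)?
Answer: -1/9352 ≈ -0.00010693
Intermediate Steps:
1/((-3886 - 1*(-4082)) - 9548) = 1/((-3886 + 4082) - 9548) = 1/(196 - 9548) = 1/(-9352) = -1/9352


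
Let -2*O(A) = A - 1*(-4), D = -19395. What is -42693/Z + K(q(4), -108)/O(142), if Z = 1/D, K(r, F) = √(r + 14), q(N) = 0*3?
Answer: 828030735 - √14/73 ≈ 8.2803e+8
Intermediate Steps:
O(A) = -2 - A/2 (O(A) = -(A - 1*(-4))/2 = -(A + 4)/2 = -(4 + A)/2 = -2 - A/2)
q(N) = 0
K(r, F) = √(14 + r)
Z = -1/19395 (Z = 1/(-19395) = -1/19395 ≈ -5.1560e-5)
-42693/Z + K(q(4), -108)/O(142) = -42693/(-1/19395) + √(14 + 0)/(-2 - ½*142) = -42693*(-19395) + √14/(-2 - 71) = 828030735 + √14/(-73) = 828030735 + √14*(-1/73) = 828030735 - √14/73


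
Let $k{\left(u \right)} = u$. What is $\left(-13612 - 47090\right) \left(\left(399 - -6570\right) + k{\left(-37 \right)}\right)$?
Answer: $-420786264$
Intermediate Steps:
$\left(-13612 - 47090\right) \left(\left(399 - -6570\right) + k{\left(-37 \right)}\right) = \left(-13612 - 47090\right) \left(\left(399 - -6570\right) - 37\right) = - 60702 \left(\left(399 + 6570\right) - 37\right) = - 60702 \left(6969 - 37\right) = \left(-60702\right) 6932 = -420786264$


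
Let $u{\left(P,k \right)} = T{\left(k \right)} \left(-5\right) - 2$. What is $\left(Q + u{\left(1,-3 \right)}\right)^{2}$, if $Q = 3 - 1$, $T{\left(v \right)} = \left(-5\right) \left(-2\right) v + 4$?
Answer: $16900$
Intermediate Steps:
$T{\left(v \right)} = 4 + 10 v$ ($T{\left(v \right)} = 10 v + 4 = 4 + 10 v$)
$u{\left(P,k \right)} = -22 - 50 k$ ($u{\left(P,k \right)} = \left(4 + 10 k\right) \left(-5\right) - 2 = \left(-20 - 50 k\right) - 2 = -22 - 50 k$)
$Q = 2$ ($Q = 3 - 1 = 2$)
$\left(Q + u{\left(1,-3 \right)}\right)^{2} = \left(2 - -128\right)^{2} = \left(2 + \left(-22 + 150\right)\right)^{2} = \left(2 + 128\right)^{2} = 130^{2} = 16900$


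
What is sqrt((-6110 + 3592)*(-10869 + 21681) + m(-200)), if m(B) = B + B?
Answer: 2*I*sqrt(6806254) ≈ 5217.8*I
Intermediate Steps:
m(B) = 2*B
sqrt((-6110 + 3592)*(-10869 + 21681) + m(-200)) = sqrt((-6110 + 3592)*(-10869 + 21681) + 2*(-200)) = sqrt(-2518*10812 - 400) = sqrt(-27224616 - 400) = sqrt(-27225016) = 2*I*sqrt(6806254)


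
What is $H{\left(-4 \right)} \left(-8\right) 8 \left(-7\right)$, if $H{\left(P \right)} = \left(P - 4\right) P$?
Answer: $14336$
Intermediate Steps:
$H{\left(P \right)} = P \left(-4 + P\right)$ ($H{\left(P \right)} = \left(-4 + P\right) P = P \left(-4 + P\right)$)
$H{\left(-4 \right)} \left(-8\right) 8 \left(-7\right) = - 4 \left(-4 - 4\right) \left(-8\right) 8 \left(-7\right) = \left(-4\right) \left(-8\right) \left(\left(-64\right) \left(-7\right)\right) = 32 \cdot 448 = 14336$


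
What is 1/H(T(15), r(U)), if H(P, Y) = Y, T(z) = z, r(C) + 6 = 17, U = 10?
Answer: 1/11 ≈ 0.090909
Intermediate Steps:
r(C) = 11 (r(C) = -6 + 17 = 11)
1/H(T(15), r(U)) = 1/11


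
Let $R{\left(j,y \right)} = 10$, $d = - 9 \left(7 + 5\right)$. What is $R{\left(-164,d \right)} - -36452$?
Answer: $36462$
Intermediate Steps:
$d = -108$ ($d = \left(-9\right) 12 = -108$)
$R{\left(-164,d \right)} - -36452 = 10 - -36452 = 10 + 36452 = 36462$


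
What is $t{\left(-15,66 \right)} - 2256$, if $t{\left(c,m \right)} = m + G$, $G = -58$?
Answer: $-2248$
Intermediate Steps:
$t{\left(c,m \right)} = -58 + m$ ($t{\left(c,m \right)} = m - 58 = -58 + m$)
$t{\left(-15,66 \right)} - 2256 = \left(-58 + 66\right) - 2256 = 8 - 2256 = -2248$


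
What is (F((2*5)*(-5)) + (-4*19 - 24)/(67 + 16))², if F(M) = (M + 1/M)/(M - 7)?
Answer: 5993391889/55955902500 ≈ 0.10711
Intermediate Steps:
F(M) = (M + 1/M)/(-7 + M)
(F((2*5)*(-5)) + (-4*19 - 24)/(67 + 16))² = ((1 + ((2*5)*(-5))²)/((((2*5)*(-5)))*(-7 + (2*5)*(-5))) + (-4*19 - 24)/(67 + 16))² = ((1 + (10*(-5))²)/(((10*(-5)))*(-7 + 10*(-5))) + (-76 - 24)/83)² = ((1 + (-50)²)/((-50)*(-7 - 50)) - 100*1/83)² = (-1/50*(1 + 2500)/(-57) - 100/83)² = (-1/50*(-1/57)*2501 - 100/83)² = (2501/2850 - 100/83)² = (-77417/236550)² = 5993391889/55955902500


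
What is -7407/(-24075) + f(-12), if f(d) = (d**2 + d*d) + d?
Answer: 739123/2675 ≈ 276.31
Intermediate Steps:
f(d) = d + 2*d**2 (f(d) = (d**2 + d**2) + d = 2*d**2 + d = d + 2*d**2)
-7407/(-24075) + f(-12) = -7407/(-24075) - 12*(1 + 2*(-12)) = -7407*(-1/24075) - 12*(1 - 24) = 823/2675 - 12*(-23) = 823/2675 + 276 = 739123/2675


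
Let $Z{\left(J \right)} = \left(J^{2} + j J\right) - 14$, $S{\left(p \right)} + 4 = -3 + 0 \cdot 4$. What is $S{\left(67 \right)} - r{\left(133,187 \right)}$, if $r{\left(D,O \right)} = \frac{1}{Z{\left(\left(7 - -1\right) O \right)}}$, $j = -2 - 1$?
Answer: $- \frac{15634599}{2233514} \approx -7.0$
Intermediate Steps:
$j = -3$ ($j = -2 - 1 = -3$)
$S{\left(p \right)} = -7$ ($S{\left(p \right)} = -4 + \left(-3 + 0 \cdot 4\right) = -4 + \left(-3 + 0\right) = -4 - 3 = -7$)
$Z{\left(J \right)} = -14 + J^{2} - 3 J$ ($Z{\left(J \right)} = \left(J^{2} - 3 J\right) - 14 = -14 + J^{2} - 3 J$)
$r{\left(D,O \right)} = \frac{1}{-14 - 24 O + 64 O^{2}}$ ($r{\left(D,O \right)} = \frac{1}{-14 + \left(\left(7 - -1\right) O\right)^{2} - 3 \left(7 - -1\right) O} = \frac{1}{-14 + \left(\left(7 + 1\right) O\right)^{2} - 3 \left(7 + 1\right) O} = \frac{1}{-14 + \left(8 O\right)^{2} - 3 \cdot 8 O} = \frac{1}{-14 + 64 O^{2} - 24 O} = \frac{1}{-14 - 24 O + 64 O^{2}}$)
$S{\left(67 \right)} - r{\left(133,187 \right)} = -7 - \frac{1}{2 \left(-7 - 2244 + 32 \cdot 187^{2}\right)} = -7 - \frac{1}{2 \left(-7 - 2244 + 32 \cdot 34969\right)} = -7 - \frac{1}{2 \left(-7 - 2244 + 1119008\right)} = -7 - \frac{1}{2 \cdot 1116757} = -7 - \frac{1}{2} \cdot \frac{1}{1116757} = -7 - \frac{1}{2233514} = - \frac{15634599}{2233514}$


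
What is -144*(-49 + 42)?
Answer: 1008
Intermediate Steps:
-144*(-49 + 42) = -144*(-7) = 1008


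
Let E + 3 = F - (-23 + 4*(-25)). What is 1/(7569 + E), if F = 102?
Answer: 1/7791 ≈ 0.00012835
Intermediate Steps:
E = 222 (E = -3 + (102 - (-23 + 4*(-25))) = -3 + (102 - (-23 - 100)) = -3 + (102 - 1*(-123)) = -3 + (102 + 123) = -3 + 225 = 222)
1/(7569 + E) = 1/(7569 + 222) = 1/7791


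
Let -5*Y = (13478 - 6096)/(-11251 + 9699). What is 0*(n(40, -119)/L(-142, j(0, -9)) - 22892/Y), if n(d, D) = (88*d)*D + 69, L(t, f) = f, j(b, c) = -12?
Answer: 0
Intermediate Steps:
n(d, D) = 69 + 88*D*d (n(d, D) = 88*D*d + 69 = 69 + 88*D*d)
Y = 3691/3880 (Y = -(13478 - 6096)/(5*(-11251 + 9699)) = -7382/(5*(-1552)) = -7382*(-1)/(5*1552) = -⅕*(-3691/776) = 3691/3880 ≈ 0.95129)
0*(n(40, -119)/L(-142, j(0, -9)) - 22892/Y) = 0*((69 + 88*(-119)*40)/(-12) - 22892/3691/3880) = 0*((69 - 418880)*(-1/12) - 22892*3880/3691) = 0*(-418811*(-1/12) - 88820960/3691) = 0*(418811/12 - 88820960/3691) = 0*(479979881/44292) = 0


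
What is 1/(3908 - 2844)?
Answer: 1/1064 ≈ 0.00093985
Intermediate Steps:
1/(3908 - 2844) = 1/1064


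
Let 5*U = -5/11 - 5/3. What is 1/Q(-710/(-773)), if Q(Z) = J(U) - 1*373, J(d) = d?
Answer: -33/12323 ≈ -0.0026779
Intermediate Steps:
U = -14/33 (U = (-5/11 - 5/3)/5 = (⅕)*(-70/33) = -14/33 ≈ -0.42424)
Q(Z) = -12323/33 (Q(Z) = -14/33 - 1*373 = -14/33 - 373 = -12323/33)
1/Q(-710/(-773)) = 1/(-12323/33) = -33/12323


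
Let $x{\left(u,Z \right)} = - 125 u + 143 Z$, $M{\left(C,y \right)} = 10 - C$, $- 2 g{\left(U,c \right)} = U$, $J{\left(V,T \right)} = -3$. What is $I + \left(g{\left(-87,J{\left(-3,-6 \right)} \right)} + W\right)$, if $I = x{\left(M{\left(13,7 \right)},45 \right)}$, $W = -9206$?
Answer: $- \frac{4705}{2} \approx -2352.5$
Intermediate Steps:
$g{\left(U,c \right)} = - \frac{U}{2}$
$I = 6810$ ($I = - 125 \left(10 - 13\right) + 143 \cdot 45 = - 125 \left(10 - 13\right) + 6435 = \left(-125\right) \left(-3\right) + 6435 = 375 + 6435 = 6810$)
$I + \left(g{\left(-87,J{\left(-3,-6 \right)} \right)} + W\right) = 6810 - \frac{18325}{2} = - \frac{4705}{2}$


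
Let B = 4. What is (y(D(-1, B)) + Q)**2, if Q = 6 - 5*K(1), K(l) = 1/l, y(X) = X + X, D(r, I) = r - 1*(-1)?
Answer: 1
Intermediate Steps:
D(r, I) = 1 + r (D(r, I) = r + 1 = 1 + r)
y(X) = 2*X
K(l) = 1/l
Q = 1 (Q = 6 - 5/1 = 6 - 5*1 = 6 - 5 = 1)
(y(D(-1, B)) + Q)**2 = (2*(1 - 1) + 1)**2 = (2*0 + 1)**2 = (0 + 1)**2 = 1**2 = 1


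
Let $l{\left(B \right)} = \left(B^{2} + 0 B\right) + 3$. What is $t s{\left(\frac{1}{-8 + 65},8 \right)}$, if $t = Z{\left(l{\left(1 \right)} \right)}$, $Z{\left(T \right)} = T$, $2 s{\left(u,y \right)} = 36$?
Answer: $72$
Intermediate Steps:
$l{\left(B \right)} = 3 + B^{2}$ ($l{\left(B \right)} = \left(B^{2} + 0\right) + 3 = B^{2} + 3 = 3 + B^{2}$)
$s{\left(u,y \right)} = 18$ ($s{\left(u,y \right)} = \frac{1}{2} \cdot 36 = 18$)
$t = 4$ ($t = 3 + 1^{2} = 3 + 1 = 4$)
$t s{\left(\frac{1}{-8 + 65},8 \right)} = 4 \cdot 18 = 72$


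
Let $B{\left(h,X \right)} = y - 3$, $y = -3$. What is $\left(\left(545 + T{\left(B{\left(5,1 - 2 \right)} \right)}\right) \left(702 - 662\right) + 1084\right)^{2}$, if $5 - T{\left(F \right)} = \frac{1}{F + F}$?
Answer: $\frac{4797224644}{9} \approx 5.3302 \cdot 10^{8}$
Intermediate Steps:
$B{\left(h,X \right)} = -6$ ($B{\left(h,X \right)} = -3 - 3 = -6$)
$T{\left(F \right)} = 5 - \frac{1}{2 F}$ ($T{\left(F \right)} = 5 - \frac{1}{F + F} = 5 - \frac{1}{2 F}$)
$\left(\left(545 + T{\left(B{\left(5,1 - 2 \right)} \right)}\right) \left(702 - 662\right) + 1084\right)^{2} = \left(\left(545 + \left(5 - \frac{1}{2 \left(-6\right)}\right)\right) \left(702 - 662\right) + 1084\right)^{2} = \left(\left(545 + \left(5 - - \frac{1}{12}\right)\right) 40 + 1084\right)^{2} = \left(\left(545 + \left(5 + \frac{1}{12}\right)\right) 40 + 1084\right)^{2} = \left(\left(545 + \frac{61}{12}\right) 40 + 1084\right)^{2} = \left(\frac{6601}{12} \cdot 40 + 1084\right)^{2} = \left(\frac{66010}{3} + 1084\right)^{2} = \left(\frac{69262}{3}\right)^{2} = \frac{4797224644}{9}$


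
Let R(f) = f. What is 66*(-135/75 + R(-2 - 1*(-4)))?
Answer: 66/5 ≈ 13.200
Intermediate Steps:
66*(-135/75 + R(-2 - 1*(-4))) = 66*(-135/75 + (-2 - 1*(-4))) = 66*(-135*1/75 + (-2 + 4)) = 66*(-9/5 + 2) = 66*(⅕) = 66/5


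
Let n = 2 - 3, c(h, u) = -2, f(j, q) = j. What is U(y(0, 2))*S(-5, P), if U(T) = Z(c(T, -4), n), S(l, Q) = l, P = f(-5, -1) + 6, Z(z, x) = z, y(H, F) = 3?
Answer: 10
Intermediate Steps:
n = -1
P = 1 (P = -5 + 6 = 1)
U(T) = -2
U(y(0, 2))*S(-5, P) = -2*(-5) = 10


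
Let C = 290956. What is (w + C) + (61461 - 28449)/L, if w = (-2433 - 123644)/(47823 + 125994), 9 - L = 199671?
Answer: 7755372651373/26654877 ≈ 2.9096e+5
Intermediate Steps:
L = -199662 (L = 9 - 1*199671 = 9 - 199671 = -199662)
w = -581/801 (w = -126077/173817 = -126077*1/173817 = -581/801 ≈ -0.72534)
(w + C) + (61461 - 28449)/L = (-581/801 + 290956) + (61461 - 28449)/(-199662) = 233055175/801 + 33012*(-1/199662) = 233055175/801 - 5502/33277 = 7755372651373/26654877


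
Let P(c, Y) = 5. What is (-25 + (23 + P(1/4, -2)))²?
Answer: 9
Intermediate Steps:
(-25 + (23 + P(1/4, -2)))² = (-25 + (23 + 5))² = (-25 + 28)² = 3² = 9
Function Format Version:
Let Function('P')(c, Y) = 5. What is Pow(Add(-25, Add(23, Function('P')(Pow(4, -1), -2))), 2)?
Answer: 9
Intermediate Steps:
Pow(Add(-25, Add(23, Function('P')(Pow(4, -1), -2))), 2) = Pow(Add(-25, Add(23, 5)), 2) = Pow(Add(-25, 28), 2) = Pow(3, 2) = 9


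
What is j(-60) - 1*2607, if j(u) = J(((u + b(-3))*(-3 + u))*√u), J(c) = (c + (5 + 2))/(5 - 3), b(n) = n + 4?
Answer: -5207/2 + 3717*I*√15 ≈ -2603.5 + 14396.0*I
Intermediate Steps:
b(n) = 4 + n
J(c) = 7/2 + c/2 (J(c) = (c + 7)/2 = (7 + c)*(½) = 7/2 + c/2)
j(u) = 7/2 + √u*(1 + u)*(-3 + u)/2 (j(u) = 7/2 + (((u + (4 - 3))*(-3 + u))*√u)/2 = 7/2 + (((u + 1)*(-3 + u))*√u)/2 = 7/2 + (((1 + u)*(-3 + u))*√u)/2 = 7/2 + (√u*(1 + u)*(-3 + u))/2 = 7/2 + √u*(1 + u)*(-3 + u)/2)
j(-60) - 1*2607 = (7/2 + √(-60)*(-3 + (-60)² - 2*(-60))/2) - 1*2607 = (7/2 + (2*I*√15)*(-3 + 3600 + 120)/2) - 2607 = (7/2 + (½)*(2*I*√15)*3717) - 2607 = (7/2 + 3717*I*√15) - 2607 = -5207/2 + 3717*I*√15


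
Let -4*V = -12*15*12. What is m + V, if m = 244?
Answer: 784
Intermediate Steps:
V = 540 (V = -(-12*15)*12/4 = -(-45)*12 = -¼*(-2160) = 540)
m + V = 244 + 540 = 784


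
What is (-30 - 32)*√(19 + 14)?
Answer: -62*√33 ≈ -356.16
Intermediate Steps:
(-30 - 32)*√(19 + 14) = -62*√33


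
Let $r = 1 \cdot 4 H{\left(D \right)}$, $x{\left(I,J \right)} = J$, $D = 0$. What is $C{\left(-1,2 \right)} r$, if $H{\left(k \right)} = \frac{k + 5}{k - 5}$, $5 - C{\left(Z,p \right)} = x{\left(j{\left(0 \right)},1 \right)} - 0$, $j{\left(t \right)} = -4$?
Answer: $-16$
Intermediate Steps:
$C{\left(Z,p \right)} = 4$ ($C{\left(Z,p \right)} = 5 - \left(1 - 0\right) = 5 - \left(1 + 0\right) = 5 - 1 = 4$)
$H{\left(k \right)} = \frac{5 + k}{-5 + k}$
$r = -4$ ($r = 1 \cdot 4 \frac{5 + 0}{-5 + 0} = 4 \frac{1}{-5} \cdot 5 = 4 \left(\left(- \frac{1}{5}\right) 5\right) = 4 \left(-1\right) = -4$)
$C{\left(-1,2 \right)} r = 4 \left(-4\right) = -16$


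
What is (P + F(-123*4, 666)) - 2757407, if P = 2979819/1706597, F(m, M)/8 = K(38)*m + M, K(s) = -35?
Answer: -4461585982624/1706597 ≈ -2.6143e+6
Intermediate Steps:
F(m, M) = -280*m + 8*M (F(m, M) = 8*(-35*m + M) = 8*(M - 35*m) = -280*m + 8*M)
P = 2979819/1706597 (P = 2979819*(1/1706597) = 2979819/1706597 ≈ 1.7461)
(P + F(-123*4, 666)) - 2757407 = (2979819/1706597 + (-(-34440)*4 + 8*666)) - 2757407 = (2979819/1706597 + (-280*(-492) + 5328)) - 2757407 = (2979819/1706597 + (137760 + 5328)) - 2757407 = (2979819/1706597 + 143088) - 2757407 = 244196531355/1706597 - 2757407 = -4461585982624/1706597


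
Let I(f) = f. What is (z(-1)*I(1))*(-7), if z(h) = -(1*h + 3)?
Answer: 14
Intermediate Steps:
z(h) = -3 - h (z(h) = -(h + 3) = -(3 + h) = -3 - h)
(z(-1)*I(1))*(-7) = ((-3 - 1*(-1))*1)*(-7) = ((-3 + 1)*1)*(-7) = -2*1*(-7) = -2*(-7) = 14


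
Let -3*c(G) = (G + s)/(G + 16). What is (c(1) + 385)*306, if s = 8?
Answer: 117756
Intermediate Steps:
c(G) = -(8 + G)/(3*(16 + G)) (c(G) = -(G + 8)/(3*(G + 16)) = -(8 + G)/(3*(16 + G)))
(c(1) + 385)*306 = ((-8 - 1*1)/(3*(16 + 1)) + 385)*306 = ((1/3)*(-8 - 1)/17 + 385)*306 = ((1/3)*(1/17)*(-9) + 385)*306 = (-3/17 + 385)*306 = (6542/17)*306 = 117756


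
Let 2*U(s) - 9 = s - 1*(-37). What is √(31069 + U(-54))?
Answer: √31065 ≈ 176.25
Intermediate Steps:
U(s) = 23 + s/2 (U(s) = 9/2 + (s - 1*(-37))/2 = 9/2 + (s + 37)/2 = 9/2 + (37 + s)/2 = 9/2 + (37/2 + s/2) = 23 + s/2)
√(31069 + U(-54)) = √(31069 + (23 + (½)*(-54))) = √(31069 + (23 - 27)) = √(31069 - 4) = √31065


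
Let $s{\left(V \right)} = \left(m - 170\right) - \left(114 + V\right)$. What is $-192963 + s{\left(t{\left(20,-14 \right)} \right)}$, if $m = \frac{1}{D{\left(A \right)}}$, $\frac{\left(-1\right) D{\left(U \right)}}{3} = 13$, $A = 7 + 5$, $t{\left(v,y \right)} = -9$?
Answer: $- \frac{7536283}{39} \approx -1.9324 \cdot 10^{5}$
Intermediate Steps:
$A = 12$
$D{\left(U \right)} = -39$ ($D{\left(U \right)} = \left(-3\right) 13 = -39$)
$m = - \frac{1}{39}$ ($m = \frac{1}{-39} = - \frac{1}{39} \approx -0.025641$)
$s{\left(V \right)} = - \frac{11077}{39} - V$ ($s{\left(V \right)} = \left(- \frac{1}{39} - 170\right) - \left(114 + V\right) = - \frac{6631}{39} - \left(114 + V\right) = - \frac{11077}{39} - V$)
$-192963 + s{\left(t{\left(20,-14 \right)} \right)} = -192963 - \frac{10726}{39} = - \frac{7536283}{39}$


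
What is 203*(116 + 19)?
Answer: 27405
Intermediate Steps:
203*(116 + 19) = 203*135 = 27405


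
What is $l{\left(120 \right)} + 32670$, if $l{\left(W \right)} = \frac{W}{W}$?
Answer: $32671$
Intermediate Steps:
$l{\left(W \right)} = 1$
$l{\left(120 \right)} + 32670 = 1 + 32670 = 32671$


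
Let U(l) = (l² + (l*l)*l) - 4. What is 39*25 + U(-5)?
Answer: 871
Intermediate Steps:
U(l) = -4 + l² + l³ (U(l) = (l² + l²*l) - 4 = (l² + l³) - 4 = -4 + l² + l³)
39*25 + U(-5) = 39*25 + (-4 + (-5)² + (-5)³) = 975 + (-4 + 25 - 125) = 975 - 104 = 871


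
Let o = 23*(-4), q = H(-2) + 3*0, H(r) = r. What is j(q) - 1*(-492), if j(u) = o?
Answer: 400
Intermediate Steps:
q = -2 (q = -2 + 3*0 = -2 + 0 = -2)
o = -92
j(u) = -92
j(q) - 1*(-492) = -92 - 1*(-492) = -92 + 492 = 400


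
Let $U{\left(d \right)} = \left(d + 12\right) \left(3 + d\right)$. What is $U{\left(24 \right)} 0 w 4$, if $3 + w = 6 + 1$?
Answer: $0$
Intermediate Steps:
$w = 4$ ($w = -3 + \left(6 + 1\right) = -3 + 7 = 4$)
$U{\left(d \right)} = \left(3 + d\right) \left(12 + d\right)$ ($U{\left(d \right)} = \left(12 + d\right) \left(3 + d\right) = \left(3 + d\right) \left(12 + d\right)$)
$U{\left(24 \right)} 0 w 4 = \left(36 + 24^{2} + 15 \cdot 24\right) 0 \cdot 4 \cdot 4 = \left(36 + 576 + 360\right) 0 \cdot 4 = 972 \cdot 0 = 0$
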